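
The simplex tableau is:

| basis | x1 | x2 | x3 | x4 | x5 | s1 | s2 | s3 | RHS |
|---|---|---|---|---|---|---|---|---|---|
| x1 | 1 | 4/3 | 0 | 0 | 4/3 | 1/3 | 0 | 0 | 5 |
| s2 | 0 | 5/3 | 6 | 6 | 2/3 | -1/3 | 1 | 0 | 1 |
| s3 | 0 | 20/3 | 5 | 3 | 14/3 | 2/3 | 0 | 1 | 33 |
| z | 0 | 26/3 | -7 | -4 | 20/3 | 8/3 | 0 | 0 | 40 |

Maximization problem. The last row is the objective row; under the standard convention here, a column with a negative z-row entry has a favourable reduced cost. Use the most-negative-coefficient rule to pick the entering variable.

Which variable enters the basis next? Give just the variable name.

x3

Objective-row coefficients: x1: 0, x2: 26/3, x3: -7, x4: -4, x5: 20/3, s1: 8/3, s2: 0, s3: 0.
The most negative is -7 in column x3, so x3 enters.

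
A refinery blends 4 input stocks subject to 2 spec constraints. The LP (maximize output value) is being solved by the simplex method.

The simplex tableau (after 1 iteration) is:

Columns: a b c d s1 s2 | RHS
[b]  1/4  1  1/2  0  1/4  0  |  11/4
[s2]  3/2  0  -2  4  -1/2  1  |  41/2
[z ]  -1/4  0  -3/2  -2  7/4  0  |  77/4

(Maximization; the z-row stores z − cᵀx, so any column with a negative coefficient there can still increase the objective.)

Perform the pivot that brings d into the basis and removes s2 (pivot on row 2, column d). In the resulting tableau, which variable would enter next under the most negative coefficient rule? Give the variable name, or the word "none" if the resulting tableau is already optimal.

c

Pivot element 4. New z-row = old z-row − (-2)·(row 2/4).
Updated z-row coefficients: a: 1/2, b: 0, c: -5/2, d: 0, s1: 3/2, s2: 1/2.
The most negative is -5/2 in column c, so c would enter next.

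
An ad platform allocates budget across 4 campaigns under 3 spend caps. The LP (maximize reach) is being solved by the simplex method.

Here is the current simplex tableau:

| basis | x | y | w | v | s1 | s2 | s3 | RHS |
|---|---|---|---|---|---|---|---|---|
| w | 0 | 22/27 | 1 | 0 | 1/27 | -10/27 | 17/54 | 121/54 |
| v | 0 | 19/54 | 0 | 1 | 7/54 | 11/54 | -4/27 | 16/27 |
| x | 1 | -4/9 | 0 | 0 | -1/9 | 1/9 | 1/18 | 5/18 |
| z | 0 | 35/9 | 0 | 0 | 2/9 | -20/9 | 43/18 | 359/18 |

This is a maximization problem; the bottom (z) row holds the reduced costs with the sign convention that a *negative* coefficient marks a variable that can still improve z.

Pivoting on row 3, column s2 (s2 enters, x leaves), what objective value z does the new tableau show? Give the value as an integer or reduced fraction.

51/2

Minimum ratio for s2: (5/18)/(1/9) = 5/2.
z changes by −(z-row coeff of s2)·ratio = −(-20/9)·(5/2) = 50/9.
New z = 359/18 + (50/9) = 51/2.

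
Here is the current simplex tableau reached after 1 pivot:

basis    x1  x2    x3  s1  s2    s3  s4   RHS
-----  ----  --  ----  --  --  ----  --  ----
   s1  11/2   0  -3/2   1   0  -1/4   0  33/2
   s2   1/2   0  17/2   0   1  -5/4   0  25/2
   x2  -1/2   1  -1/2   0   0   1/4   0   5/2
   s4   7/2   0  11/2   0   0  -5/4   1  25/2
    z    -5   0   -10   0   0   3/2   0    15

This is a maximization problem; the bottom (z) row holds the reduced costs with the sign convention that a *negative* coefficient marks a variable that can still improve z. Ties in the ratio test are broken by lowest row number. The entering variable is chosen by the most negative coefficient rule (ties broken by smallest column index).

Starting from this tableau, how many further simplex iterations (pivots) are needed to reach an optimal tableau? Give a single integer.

pivot: x3 in, s2 out → z = 505/17
pivot: x1 in, s4 out → z = 215/6
pivot: s3 in, x2 out → z = 225/4
No improving column remains; optimal.

3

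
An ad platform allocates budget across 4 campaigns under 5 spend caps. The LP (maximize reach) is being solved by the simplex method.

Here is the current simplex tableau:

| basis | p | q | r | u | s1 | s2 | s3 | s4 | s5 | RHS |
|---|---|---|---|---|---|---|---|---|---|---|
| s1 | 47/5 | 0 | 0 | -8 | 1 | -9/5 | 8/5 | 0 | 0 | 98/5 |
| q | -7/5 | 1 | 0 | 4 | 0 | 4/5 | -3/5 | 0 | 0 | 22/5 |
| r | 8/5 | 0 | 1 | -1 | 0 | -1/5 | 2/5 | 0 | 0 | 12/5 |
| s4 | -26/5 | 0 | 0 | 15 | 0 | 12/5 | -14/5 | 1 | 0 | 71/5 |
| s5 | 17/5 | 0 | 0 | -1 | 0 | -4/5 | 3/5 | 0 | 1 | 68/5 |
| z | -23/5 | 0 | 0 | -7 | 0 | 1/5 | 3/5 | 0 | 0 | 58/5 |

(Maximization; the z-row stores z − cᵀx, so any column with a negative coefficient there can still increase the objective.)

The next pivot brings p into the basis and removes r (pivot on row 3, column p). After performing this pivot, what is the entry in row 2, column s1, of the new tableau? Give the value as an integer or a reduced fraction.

0

Pivot element is row 3, column p: 8/5.
Normalize row 3: new (row 3, s1) = 0/(8/5) = 0.
row 2 ← row 2 − (-7/5)·(new row 3): 0 − (-7/5)·0 = 0.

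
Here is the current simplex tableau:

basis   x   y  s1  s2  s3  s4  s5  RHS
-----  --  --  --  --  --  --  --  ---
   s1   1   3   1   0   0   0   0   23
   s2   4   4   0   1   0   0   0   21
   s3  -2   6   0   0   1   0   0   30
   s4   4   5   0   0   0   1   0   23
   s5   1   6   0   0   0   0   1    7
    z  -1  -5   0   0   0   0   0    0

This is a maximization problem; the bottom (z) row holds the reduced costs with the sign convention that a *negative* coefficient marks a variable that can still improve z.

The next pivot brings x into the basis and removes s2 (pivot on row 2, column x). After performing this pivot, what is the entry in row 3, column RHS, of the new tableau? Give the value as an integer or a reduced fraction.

Pivot element is row 2, column x: 4.
Normalize row 2: new (row 2, RHS) = 21/4 = 21/4.
row 3 ← row 3 − (-2)·(new row 2): 30 − (-2)·(21/4) = 81/2.

81/2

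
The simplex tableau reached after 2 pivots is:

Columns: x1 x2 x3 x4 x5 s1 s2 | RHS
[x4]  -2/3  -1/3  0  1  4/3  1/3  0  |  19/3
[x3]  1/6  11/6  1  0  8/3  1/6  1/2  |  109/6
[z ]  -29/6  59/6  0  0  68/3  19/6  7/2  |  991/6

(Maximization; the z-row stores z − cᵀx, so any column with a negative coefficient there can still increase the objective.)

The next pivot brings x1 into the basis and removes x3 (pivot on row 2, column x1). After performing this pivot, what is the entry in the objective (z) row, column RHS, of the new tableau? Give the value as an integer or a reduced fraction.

692

Pivot element is row 2, column x1: 1/6.
Normalize row 2: new (row 2, RHS) = (109/6)/(1/6) = 109.
z-row ← z-row − (-29/6)·(new row 2): 991/6 − (-29/6)·109 = 692.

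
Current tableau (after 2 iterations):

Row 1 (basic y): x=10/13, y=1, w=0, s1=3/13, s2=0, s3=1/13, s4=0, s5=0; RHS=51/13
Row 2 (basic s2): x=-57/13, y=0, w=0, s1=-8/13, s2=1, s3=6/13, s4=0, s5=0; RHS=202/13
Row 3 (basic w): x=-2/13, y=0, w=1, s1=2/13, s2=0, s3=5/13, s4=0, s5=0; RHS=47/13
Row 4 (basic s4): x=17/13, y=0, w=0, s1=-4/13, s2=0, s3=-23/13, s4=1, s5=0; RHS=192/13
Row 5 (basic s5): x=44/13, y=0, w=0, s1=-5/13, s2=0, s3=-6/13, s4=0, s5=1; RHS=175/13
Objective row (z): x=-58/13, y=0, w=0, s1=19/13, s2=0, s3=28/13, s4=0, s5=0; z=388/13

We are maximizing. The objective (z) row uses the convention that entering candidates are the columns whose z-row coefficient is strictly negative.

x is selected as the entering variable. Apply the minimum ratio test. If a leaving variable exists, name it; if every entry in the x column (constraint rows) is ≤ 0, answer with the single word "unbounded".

Ratios: row 1 (y): (51/13)/(10/13) = 51/10; row 2 (s2): entry -57/13 ≤ 0, skip; row 3 (w): entry -2/13 ≤ 0, skip; row 4 (s4): (192/13)/(17/13) = 192/17; row 5 (s5): (175/13)/(44/13) = 175/44.
Minimum ratio is in the s5 row, so s5 leaves.

s5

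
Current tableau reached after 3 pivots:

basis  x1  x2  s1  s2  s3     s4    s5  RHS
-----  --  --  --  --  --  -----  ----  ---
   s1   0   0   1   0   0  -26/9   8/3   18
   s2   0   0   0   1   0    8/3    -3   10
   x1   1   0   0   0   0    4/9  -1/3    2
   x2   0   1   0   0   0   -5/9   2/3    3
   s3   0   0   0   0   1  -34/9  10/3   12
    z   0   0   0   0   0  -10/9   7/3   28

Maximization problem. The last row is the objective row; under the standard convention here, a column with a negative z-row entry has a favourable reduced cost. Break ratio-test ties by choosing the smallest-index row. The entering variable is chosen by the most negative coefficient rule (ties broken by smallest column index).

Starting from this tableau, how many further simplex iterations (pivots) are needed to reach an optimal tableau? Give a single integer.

pivot: s4 in, s2 out → z = 193/6
No improving column remains; optimal.

1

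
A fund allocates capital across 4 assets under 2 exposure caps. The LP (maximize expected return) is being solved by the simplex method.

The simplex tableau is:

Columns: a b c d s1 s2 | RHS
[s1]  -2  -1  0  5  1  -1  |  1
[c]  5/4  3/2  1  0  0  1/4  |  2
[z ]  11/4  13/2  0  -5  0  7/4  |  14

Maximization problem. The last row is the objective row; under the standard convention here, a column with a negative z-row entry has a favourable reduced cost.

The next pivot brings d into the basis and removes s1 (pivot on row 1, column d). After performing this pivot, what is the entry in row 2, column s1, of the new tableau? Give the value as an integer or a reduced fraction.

Pivot element is row 1, column d: 5.
Normalize row 1: new (row 1, s1) = 1/5 = 1/5.
row 2 ← row 2 − 0·(new row 1): 0 − 0·(1/5) = 0.

0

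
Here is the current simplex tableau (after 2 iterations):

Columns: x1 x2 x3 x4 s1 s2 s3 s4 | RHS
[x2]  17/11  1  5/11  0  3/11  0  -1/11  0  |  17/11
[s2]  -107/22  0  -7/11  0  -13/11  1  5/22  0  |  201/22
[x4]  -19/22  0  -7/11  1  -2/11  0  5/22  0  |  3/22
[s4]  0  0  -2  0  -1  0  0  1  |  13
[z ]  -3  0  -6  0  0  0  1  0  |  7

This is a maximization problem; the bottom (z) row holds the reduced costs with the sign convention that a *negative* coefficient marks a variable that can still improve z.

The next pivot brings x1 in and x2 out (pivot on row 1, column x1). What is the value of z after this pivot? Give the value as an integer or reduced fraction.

Minimum ratio for x1: (17/11)/(17/11) = 1.
z changes by −(z-row coeff of x1)·ratio = −(-3)·1 = 3.
New z = 7 + 3 = 10.

10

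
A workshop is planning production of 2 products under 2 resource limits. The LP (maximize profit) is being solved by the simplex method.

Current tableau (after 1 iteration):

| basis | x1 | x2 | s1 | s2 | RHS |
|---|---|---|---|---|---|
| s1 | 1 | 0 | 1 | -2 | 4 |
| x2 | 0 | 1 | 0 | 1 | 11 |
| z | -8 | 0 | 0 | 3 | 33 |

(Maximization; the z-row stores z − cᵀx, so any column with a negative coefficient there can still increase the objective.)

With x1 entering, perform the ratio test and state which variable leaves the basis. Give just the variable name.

Ratios: row 1 (s1): 4/1 = 4; row 2 (x2): entry 0 ≤ 0, skip.
Minimum ratio 4 is in the s1 row, so s1 leaves.

s1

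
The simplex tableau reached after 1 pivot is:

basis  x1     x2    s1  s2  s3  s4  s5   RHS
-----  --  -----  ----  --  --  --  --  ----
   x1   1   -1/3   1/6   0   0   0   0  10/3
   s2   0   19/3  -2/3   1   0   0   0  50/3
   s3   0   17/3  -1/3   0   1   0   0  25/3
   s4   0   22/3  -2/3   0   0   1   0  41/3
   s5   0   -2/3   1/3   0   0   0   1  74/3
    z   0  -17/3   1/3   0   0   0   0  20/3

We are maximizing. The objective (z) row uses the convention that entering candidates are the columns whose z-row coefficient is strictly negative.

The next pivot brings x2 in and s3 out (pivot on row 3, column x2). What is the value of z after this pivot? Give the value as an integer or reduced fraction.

Minimum ratio for x2: (25/3)/(17/3) = 25/17.
z changes by −(z-row coeff of x2)·ratio = −(-17/3)·(25/17) = 25/3.
New z = 20/3 + (25/3) = 15.

15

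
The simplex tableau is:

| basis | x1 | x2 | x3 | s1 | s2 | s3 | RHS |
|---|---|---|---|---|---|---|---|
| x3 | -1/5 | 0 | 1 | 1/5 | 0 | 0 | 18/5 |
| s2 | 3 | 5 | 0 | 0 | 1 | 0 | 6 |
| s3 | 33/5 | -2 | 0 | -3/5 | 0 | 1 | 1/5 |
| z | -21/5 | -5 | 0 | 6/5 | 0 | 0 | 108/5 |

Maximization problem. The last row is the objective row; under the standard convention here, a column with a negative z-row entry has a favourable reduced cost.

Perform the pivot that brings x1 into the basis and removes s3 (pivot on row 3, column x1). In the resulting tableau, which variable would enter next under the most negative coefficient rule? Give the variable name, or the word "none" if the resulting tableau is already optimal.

Pivot element 33/5. New z-row = old z-row − (-21/5)·(row 3/(33/5)).
Updated z-row coefficients: x1: 0, x2: -69/11, x3: 0, s1: 9/11, s2: 0, s3: 7/11.
The most negative is -69/11 in column x2, so x2 would enter next.

x2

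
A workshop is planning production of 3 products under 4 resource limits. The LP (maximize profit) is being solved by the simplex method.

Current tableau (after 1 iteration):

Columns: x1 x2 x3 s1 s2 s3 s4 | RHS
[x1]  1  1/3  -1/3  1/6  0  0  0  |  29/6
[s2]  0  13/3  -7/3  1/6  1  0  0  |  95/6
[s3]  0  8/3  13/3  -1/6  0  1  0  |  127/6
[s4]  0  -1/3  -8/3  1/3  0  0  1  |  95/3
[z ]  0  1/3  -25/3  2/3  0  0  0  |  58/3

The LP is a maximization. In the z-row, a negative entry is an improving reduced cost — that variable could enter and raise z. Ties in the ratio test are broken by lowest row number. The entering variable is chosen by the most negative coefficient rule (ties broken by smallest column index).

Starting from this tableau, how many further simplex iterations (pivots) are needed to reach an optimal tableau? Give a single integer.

pivot: x3 in, s3 out → z = 1561/26
No improving column remains; optimal.

1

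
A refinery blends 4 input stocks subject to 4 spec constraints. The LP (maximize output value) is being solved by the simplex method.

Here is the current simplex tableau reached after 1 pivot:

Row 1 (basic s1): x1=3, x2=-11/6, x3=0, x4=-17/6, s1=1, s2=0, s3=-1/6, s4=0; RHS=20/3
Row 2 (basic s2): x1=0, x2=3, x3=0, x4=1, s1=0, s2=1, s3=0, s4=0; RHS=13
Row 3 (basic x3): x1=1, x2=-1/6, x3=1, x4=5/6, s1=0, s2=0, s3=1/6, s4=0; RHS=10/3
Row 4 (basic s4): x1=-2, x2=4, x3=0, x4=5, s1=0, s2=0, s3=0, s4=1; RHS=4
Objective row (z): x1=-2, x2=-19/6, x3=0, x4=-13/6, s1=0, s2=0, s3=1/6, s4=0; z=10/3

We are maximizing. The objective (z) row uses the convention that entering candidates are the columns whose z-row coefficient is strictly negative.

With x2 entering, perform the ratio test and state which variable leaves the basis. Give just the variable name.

Ratios: row 1 (s1): entry -11/6 ≤ 0, skip; row 2 (s2): 13/3 = 13/3; row 3 (x3): entry -1/6 ≤ 0, skip; row 4 (s4): 4/4 = 1.
Minimum ratio 1 is in the s4 row, so s4 leaves.

s4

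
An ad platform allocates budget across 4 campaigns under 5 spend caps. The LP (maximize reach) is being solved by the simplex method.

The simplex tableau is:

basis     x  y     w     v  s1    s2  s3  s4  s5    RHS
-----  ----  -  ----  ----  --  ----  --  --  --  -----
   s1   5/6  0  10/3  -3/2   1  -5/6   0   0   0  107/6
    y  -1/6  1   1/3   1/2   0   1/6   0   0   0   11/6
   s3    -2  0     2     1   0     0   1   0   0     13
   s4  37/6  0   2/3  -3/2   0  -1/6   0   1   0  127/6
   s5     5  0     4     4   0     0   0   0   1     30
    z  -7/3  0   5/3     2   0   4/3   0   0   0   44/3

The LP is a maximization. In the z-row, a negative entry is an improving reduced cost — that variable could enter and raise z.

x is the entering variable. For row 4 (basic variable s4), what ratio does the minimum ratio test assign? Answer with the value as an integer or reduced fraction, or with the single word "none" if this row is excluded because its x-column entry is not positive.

127/37

Ratio = RHS / (x entry) = (127/6) / (37/6) = 127/37.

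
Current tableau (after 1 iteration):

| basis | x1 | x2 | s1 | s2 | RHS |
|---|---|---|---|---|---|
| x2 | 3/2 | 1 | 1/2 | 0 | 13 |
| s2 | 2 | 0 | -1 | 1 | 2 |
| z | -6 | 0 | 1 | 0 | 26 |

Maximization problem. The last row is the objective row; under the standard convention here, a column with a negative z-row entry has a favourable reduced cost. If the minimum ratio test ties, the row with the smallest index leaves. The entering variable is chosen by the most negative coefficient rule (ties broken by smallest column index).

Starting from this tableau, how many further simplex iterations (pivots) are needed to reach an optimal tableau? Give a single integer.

2

pivot: x1 in, s2 out → z = 32
pivot: s1 in, x2 out → z = 252/5
No improving column remains; optimal.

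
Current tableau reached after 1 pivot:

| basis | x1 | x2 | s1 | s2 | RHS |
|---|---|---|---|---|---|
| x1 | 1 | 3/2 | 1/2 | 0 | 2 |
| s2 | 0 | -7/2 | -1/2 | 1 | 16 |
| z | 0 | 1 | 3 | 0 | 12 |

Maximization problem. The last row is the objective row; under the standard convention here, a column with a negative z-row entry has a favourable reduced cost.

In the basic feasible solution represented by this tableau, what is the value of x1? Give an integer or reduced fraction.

x1 is basic (row 1); its value is the RHS of that row: 2.

2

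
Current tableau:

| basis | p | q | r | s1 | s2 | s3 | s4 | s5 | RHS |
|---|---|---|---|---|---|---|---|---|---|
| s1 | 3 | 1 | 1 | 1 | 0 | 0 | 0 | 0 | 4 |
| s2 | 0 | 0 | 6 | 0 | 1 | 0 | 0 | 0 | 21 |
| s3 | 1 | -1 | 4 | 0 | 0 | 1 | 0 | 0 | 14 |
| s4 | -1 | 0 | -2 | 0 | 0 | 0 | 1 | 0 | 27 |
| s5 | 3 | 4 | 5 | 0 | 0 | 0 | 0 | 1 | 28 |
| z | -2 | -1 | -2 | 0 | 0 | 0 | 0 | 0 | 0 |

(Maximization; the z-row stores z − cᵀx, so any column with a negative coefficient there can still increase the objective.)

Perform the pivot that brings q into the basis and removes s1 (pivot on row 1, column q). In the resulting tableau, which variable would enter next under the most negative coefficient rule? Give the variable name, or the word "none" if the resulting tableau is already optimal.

r

Pivot element 1. New z-row = old z-row − (-1)·(row 1/1).
Updated z-row coefficients: p: 1, q: 0, r: -1, s1: 1, s2: 0, s3: 0, s4: 0, s5: 0.
The most negative is -1 in column r, so r would enter next.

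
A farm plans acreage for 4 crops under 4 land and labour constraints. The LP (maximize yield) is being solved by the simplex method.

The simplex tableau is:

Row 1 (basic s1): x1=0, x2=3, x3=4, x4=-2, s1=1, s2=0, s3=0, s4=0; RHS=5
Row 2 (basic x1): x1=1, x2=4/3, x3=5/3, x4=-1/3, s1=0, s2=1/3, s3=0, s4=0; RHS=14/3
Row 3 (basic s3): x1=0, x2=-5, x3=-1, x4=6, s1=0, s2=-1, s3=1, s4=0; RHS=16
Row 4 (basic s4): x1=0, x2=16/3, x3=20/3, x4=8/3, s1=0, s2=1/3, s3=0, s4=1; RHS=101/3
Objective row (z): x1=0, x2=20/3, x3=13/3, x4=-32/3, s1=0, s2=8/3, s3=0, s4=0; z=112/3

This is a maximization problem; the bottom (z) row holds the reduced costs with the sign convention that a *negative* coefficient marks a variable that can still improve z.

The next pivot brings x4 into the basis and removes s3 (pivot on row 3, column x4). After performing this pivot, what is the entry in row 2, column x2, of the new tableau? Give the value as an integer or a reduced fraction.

Pivot element is row 3, column x4: 6.
Normalize row 3: new (row 3, x2) = (-5)/6 = -5/6.
row 2 ← row 2 − (-1/3)·(new row 3): 4/3 − (-1/3)·(-5/6) = 19/18.

19/18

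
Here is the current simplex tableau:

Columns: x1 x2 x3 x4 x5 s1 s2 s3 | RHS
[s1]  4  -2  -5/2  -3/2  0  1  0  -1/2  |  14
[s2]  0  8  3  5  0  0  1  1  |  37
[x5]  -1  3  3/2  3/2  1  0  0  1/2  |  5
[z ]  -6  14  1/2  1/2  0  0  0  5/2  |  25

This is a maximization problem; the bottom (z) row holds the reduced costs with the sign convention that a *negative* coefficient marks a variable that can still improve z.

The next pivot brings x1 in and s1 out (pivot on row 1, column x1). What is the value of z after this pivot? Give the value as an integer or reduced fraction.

Minimum ratio for x1: 14/4 = 7/2.
z changes by −(z-row coeff of x1)·ratio = −(-6)·(7/2) = 21.
New z = 25 + 21 = 46.

46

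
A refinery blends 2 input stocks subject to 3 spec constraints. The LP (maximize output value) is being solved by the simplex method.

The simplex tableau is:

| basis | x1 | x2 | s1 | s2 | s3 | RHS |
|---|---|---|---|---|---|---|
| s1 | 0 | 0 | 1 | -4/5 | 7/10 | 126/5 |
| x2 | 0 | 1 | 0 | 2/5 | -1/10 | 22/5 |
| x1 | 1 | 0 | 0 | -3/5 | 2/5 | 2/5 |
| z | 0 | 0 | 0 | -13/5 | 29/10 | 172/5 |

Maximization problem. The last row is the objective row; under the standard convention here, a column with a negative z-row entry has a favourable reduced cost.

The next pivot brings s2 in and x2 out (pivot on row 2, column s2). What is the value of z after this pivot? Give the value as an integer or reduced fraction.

63

Minimum ratio for s2: (22/5)/(2/5) = 11.
z changes by −(z-row coeff of s2)·ratio = −(-13/5)·11 = 143/5.
New z = 172/5 + (143/5) = 63.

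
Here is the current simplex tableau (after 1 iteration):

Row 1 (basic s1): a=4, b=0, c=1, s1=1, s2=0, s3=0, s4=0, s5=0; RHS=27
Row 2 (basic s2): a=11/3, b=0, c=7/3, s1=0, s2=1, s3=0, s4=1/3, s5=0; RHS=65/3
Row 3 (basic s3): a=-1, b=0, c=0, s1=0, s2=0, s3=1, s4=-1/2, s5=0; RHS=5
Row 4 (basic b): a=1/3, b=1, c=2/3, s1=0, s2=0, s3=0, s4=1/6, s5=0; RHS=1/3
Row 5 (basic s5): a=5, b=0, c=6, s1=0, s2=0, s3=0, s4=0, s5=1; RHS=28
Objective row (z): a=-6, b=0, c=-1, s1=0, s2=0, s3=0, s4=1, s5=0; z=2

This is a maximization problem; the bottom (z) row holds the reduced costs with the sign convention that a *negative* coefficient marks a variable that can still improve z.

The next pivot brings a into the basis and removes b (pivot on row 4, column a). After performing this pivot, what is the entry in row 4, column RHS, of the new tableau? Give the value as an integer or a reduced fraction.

Pivot element is row 4, column a: 1/3.
Normalize row 4: new (row 4, RHS) = (1/3)/(1/3) = 1.
Row 4 is the pivot row, so the entry is 1.

1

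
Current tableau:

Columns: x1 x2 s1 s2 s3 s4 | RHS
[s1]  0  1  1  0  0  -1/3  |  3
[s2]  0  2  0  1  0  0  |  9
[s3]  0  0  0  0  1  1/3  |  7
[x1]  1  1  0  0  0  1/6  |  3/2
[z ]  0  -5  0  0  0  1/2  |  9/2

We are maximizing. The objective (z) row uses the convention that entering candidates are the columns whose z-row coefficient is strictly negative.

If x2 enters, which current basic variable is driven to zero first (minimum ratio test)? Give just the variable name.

Ratios: row 1 (s1): 3/1 = 3; row 2 (s2): 9/2 = 9/2; row 3 (s3): entry 0 ≤ 0, skip; row 4 (x1): (3/2)/1 = 3/2.
Minimum ratio 3/2 is in the x1 row, so x1 leaves.

x1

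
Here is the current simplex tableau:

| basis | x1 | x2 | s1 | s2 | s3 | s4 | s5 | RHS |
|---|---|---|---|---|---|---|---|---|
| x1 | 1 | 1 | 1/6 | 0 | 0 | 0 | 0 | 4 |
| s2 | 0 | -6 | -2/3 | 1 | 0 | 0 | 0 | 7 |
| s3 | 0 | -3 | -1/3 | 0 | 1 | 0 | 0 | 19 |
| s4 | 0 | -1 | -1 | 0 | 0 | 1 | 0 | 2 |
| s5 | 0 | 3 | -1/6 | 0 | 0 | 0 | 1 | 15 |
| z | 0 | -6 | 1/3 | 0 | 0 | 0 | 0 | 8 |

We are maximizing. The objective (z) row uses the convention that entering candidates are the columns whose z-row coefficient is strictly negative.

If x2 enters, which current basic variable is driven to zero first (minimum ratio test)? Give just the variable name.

Ratios: row 1 (x1): 4/1 = 4; row 2 (s2): entry -6 ≤ 0, skip; row 3 (s3): entry -3 ≤ 0, skip; row 4 (s4): entry -1 ≤ 0, skip; row 5 (s5): 15/3 = 5.
Minimum ratio 4 is in the x1 row, so x1 leaves.

x1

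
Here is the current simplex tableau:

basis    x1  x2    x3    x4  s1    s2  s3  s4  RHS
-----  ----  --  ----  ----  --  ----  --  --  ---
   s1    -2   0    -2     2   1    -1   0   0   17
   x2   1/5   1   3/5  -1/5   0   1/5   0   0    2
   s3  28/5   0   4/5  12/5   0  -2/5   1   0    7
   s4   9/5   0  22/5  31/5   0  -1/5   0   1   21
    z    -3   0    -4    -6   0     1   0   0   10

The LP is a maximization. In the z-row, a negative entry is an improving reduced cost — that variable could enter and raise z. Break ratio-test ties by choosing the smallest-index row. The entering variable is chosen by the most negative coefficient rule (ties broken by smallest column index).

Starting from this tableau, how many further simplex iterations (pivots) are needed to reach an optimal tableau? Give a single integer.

2

pivot: x4 in, s3 out → z = 55/2
pivot: x3 in, s4 out → z = 30
No improving column remains; optimal.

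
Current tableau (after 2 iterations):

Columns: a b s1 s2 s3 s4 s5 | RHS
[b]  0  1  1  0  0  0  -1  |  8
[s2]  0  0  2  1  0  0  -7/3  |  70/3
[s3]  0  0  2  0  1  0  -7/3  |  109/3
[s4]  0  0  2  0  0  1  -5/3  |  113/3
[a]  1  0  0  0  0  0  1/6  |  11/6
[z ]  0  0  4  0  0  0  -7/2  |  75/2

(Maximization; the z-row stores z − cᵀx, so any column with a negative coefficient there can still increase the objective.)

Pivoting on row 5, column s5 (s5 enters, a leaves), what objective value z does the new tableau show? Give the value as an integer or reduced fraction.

Minimum ratio for s5: (11/6)/(1/6) = 11.
z changes by −(z-row coeff of s5)·ratio = −(-7/2)·11 = 77/2.
New z = 75/2 + (77/2) = 76.

76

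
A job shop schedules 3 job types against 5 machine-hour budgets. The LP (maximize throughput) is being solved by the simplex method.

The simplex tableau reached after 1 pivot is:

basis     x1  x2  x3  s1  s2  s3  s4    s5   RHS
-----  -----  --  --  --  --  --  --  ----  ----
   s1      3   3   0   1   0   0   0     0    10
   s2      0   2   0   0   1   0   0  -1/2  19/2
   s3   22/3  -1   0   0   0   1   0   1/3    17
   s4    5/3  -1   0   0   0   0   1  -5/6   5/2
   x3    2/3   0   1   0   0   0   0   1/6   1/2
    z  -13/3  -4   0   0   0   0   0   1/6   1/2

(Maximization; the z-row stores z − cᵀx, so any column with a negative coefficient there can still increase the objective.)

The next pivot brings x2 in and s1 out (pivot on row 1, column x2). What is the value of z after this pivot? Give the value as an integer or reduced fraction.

Minimum ratio for x2: 10/3 = 10/3.
z changes by −(z-row coeff of x2)·ratio = −(-4)·(10/3) = 40/3.
New z = 1/2 + (40/3) = 83/6.

83/6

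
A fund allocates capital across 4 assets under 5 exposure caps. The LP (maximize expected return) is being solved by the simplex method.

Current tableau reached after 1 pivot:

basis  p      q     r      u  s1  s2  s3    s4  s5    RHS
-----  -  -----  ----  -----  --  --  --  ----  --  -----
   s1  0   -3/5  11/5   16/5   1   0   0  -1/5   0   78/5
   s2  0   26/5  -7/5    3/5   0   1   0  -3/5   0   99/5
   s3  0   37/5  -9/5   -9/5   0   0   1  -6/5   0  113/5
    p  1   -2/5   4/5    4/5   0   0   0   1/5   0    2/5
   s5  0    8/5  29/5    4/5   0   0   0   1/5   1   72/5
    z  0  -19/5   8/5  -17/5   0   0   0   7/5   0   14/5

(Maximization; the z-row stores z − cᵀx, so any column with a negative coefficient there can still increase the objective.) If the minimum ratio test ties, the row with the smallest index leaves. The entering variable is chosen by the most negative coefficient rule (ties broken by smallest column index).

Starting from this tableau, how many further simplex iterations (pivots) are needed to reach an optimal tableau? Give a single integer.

3

pivot: q in, s3 out → z = 533/37
pivot: u in, s2 out → z = 1621/69
pivot: s3 in, p out → z = 24
No improving column remains; optimal.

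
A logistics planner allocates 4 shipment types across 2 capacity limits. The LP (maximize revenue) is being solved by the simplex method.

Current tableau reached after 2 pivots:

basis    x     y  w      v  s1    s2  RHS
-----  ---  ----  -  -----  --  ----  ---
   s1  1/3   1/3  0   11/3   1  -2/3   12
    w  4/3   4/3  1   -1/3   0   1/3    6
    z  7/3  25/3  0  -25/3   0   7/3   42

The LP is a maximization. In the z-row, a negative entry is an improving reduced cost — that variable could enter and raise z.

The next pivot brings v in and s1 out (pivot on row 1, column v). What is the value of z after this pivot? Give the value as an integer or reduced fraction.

762/11

Minimum ratio for v: 12/(11/3) = 36/11.
z changes by −(z-row coeff of v)·ratio = −(-25/3)·(36/11) = 300/11.
New z = 42 + (300/11) = 762/11.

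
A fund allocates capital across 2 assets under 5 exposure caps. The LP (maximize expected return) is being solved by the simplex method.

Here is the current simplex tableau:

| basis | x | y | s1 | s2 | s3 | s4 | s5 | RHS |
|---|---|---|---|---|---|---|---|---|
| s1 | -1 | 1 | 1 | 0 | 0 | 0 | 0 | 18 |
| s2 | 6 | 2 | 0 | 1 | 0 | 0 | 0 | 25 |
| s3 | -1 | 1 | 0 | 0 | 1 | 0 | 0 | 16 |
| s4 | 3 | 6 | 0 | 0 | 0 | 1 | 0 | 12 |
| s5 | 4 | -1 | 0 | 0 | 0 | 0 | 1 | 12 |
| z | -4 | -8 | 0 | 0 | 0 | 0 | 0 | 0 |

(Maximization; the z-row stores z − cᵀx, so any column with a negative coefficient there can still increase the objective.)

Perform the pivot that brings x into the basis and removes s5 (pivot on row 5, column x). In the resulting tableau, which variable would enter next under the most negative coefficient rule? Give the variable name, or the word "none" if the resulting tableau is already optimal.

Pivot element 4. New z-row = old z-row − (-4)·(row 5/4).
Updated z-row coefficients: x: 0, y: -9, s1: 0, s2: 0, s3: 0, s4: 0, s5: 1.
The most negative is -9 in column y, so y would enter next.

y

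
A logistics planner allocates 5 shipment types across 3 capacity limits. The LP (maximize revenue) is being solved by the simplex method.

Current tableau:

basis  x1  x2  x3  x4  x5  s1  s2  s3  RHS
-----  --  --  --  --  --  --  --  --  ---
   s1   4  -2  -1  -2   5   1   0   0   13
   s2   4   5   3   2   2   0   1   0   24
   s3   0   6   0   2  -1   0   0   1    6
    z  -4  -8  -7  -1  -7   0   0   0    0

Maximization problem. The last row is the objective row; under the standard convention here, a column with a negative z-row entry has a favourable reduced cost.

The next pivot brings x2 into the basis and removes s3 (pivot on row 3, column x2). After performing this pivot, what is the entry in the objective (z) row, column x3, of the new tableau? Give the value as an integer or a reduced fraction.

Pivot element is row 3, column x2: 6.
Normalize row 3: new (row 3, x3) = 0/6 = 0.
z-row ← z-row − (-8)·(new row 3): -7 − (-8)·0 = -7.

-7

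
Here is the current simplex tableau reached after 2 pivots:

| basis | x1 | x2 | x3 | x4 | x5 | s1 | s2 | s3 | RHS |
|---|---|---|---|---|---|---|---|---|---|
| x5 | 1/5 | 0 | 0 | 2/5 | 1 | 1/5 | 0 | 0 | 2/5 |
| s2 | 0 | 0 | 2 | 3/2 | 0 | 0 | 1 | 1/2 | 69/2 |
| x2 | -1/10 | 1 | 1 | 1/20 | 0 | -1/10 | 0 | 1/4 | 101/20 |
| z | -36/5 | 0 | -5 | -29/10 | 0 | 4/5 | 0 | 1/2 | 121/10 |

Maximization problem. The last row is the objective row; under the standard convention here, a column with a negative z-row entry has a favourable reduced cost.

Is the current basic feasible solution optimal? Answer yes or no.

no

Column x1 has objective-row coefficient -36/5, which is negative; an improving pivot exists, so not yet optimal.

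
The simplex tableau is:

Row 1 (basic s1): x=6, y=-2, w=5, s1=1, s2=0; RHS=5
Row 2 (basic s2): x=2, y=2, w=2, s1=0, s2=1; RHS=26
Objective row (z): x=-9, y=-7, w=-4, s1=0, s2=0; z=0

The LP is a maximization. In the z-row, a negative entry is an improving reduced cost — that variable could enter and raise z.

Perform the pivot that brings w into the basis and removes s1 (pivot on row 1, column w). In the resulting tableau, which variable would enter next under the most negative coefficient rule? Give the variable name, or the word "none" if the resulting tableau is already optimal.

y

Pivot element 5. New z-row = old z-row − (-4)·(row 1/5).
Updated z-row coefficients: x: -21/5, y: -43/5, w: 0, s1: 4/5, s2: 0.
The most negative is -43/5 in column y, so y would enter next.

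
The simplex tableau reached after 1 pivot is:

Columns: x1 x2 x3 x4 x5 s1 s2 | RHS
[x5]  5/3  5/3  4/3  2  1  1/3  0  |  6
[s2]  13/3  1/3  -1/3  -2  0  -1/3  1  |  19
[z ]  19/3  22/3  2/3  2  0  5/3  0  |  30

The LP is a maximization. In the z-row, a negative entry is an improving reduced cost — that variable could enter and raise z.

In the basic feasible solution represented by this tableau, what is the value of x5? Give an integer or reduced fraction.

6

x5 is basic (row 1); its value is the RHS of that row: 6.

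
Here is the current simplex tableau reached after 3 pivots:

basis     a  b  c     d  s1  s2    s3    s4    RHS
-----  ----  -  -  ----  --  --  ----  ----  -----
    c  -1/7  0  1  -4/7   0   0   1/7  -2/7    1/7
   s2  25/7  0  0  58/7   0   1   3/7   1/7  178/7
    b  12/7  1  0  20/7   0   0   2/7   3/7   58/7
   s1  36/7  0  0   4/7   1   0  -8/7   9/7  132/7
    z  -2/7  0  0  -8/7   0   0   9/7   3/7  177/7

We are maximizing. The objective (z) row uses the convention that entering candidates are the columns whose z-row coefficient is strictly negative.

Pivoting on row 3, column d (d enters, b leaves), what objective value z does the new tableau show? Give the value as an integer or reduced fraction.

Minimum ratio for d: (58/7)/(20/7) = 29/10.
z changes by −(z-row coeff of d)·ratio = −(-8/7)·(29/10) = 116/35.
New z = 177/7 + (116/35) = 143/5.

143/5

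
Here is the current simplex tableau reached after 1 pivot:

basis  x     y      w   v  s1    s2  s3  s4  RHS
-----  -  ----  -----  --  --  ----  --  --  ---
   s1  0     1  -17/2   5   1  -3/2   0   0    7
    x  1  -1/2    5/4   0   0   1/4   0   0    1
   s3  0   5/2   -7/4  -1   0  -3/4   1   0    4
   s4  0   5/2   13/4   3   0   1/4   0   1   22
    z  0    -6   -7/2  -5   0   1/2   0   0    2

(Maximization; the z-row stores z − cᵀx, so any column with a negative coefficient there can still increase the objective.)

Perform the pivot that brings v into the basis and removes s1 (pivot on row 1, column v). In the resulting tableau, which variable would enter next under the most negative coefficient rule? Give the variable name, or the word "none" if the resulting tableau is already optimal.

w

Pivot element 5. New z-row = old z-row − (-5)·(row 1/5).
Updated z-row coefficients: x: 0, y: -5, w: -12, v: 0, s1: 1, s2: -1, s3: 0, s4: 0.
The most negative is -12 in column w, so w would enter next.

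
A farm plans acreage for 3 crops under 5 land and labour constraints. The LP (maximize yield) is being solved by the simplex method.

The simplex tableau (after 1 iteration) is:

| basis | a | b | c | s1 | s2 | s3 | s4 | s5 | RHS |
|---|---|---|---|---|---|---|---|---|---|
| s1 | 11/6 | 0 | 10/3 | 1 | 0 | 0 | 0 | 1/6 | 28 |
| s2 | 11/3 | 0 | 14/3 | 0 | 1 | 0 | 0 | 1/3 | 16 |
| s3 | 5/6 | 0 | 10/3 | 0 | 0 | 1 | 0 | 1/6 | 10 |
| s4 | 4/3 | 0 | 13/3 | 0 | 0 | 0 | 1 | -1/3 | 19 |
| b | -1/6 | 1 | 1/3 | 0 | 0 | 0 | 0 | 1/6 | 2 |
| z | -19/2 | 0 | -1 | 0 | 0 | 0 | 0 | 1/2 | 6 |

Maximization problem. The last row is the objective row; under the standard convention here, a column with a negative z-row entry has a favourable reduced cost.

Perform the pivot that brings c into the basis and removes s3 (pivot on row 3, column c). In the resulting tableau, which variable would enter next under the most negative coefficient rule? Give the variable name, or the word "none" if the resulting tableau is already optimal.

Pivot element 10/3. New z-row = old z-row − (-1)·(row 3/(10/3)).
Updated z-row coefficients: a: -37/4, b: 0, c: 0, s1: 0, s2: 0, s3: 3/10, s4: 0, s5: 11/20.
The most negative is -37/4 in column a, so a would enter next.

a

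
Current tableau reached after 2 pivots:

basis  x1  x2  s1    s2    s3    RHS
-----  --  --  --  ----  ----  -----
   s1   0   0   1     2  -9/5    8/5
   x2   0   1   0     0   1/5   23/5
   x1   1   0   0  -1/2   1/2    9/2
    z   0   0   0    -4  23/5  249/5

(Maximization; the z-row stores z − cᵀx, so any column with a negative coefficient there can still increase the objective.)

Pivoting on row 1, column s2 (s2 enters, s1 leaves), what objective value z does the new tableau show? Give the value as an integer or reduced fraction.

53

Minimum ratio for s2: (8/5)/2 = 4/5.
z changes by −(z-row coeff of s2)·ratio = −(-4)·(4/5) = 16/5.
New z = 249/5 + (16/5) = 53.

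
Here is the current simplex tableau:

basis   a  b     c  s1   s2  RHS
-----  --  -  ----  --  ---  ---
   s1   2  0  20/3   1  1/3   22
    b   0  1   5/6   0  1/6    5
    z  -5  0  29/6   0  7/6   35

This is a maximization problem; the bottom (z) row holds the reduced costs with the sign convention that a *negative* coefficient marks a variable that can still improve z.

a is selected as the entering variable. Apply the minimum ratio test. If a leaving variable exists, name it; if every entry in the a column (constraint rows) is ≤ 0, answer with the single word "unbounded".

Ratios: row 1 (s1): 22/2 = 11; row 2 (b): entry 0 ≤ 0, skip.
Minimum ratio is in the s1 row, so s1 leaves.

s1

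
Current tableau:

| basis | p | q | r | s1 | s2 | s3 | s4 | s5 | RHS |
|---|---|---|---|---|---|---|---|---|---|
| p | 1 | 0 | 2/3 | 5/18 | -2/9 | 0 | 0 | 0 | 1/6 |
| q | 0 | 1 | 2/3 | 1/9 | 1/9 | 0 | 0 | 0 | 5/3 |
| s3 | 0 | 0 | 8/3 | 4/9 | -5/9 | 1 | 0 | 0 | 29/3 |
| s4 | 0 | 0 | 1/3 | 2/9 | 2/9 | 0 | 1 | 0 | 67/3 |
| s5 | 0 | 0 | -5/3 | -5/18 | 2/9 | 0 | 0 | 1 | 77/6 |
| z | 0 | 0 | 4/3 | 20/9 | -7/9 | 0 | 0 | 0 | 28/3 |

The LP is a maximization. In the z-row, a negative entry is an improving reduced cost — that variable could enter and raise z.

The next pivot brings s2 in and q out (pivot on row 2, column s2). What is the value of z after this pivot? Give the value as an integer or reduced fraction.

Minimum ratio for s2: (5/3)/(1/9) = 15.
z changes by −(z-row coeff of s2)·ratio = −(-7/9)·15 = 35/3.
New z = 28/3 + (35/3) = 21.

21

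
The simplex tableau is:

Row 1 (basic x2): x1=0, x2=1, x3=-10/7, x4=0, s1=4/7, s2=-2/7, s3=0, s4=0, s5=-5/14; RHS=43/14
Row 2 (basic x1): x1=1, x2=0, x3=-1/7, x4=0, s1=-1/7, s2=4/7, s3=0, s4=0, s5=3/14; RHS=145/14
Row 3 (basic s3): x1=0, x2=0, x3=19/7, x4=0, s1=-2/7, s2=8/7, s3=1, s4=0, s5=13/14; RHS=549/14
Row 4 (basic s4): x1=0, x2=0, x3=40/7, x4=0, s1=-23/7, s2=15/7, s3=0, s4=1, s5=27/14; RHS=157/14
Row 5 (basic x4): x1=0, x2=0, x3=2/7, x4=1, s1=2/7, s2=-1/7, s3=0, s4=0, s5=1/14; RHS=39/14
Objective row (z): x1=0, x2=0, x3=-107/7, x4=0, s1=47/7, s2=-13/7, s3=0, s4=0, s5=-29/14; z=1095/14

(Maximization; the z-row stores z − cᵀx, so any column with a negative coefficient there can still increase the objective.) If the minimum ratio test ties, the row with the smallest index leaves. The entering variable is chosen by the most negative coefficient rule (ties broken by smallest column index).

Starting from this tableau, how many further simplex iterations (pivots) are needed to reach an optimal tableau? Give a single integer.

pivot: x3 in, s4 out → z = 8657/80
pivot: s1 in, x4 out → z = 4265/36
No improving column remains; optimal.

2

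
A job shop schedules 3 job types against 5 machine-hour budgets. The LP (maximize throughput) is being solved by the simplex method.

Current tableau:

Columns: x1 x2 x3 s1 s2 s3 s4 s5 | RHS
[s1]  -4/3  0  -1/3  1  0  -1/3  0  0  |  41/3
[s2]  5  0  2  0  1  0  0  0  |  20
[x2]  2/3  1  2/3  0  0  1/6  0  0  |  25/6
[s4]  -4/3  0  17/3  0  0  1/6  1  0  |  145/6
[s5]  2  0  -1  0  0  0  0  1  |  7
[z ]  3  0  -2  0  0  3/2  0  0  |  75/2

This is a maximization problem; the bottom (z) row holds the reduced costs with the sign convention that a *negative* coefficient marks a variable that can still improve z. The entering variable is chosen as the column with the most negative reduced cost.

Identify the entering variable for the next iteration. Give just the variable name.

x3

Objective-row coefficients: x1: 3, x2: 0, x3: -2, s1: 0, s2: 0, s3: 3/2, s4: 0, s5: 0.
The most negative is -2 in column x3, so x3 enters.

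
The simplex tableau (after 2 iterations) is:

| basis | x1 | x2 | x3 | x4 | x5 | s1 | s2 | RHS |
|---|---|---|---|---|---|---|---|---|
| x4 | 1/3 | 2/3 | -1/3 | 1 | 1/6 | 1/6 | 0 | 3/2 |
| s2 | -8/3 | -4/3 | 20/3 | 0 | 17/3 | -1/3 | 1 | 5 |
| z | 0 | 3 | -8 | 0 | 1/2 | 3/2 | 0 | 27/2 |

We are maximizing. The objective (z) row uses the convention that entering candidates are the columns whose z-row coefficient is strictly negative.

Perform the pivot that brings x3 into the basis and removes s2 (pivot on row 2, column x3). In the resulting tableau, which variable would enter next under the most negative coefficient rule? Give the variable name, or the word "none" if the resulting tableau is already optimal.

x1

Pivot element 20/3. New z-row = old z-row − (-8)·(row 2/(20/3)).
Updated z-row coefficients: x1: -16/5, x2: 7/5, x3: 0, x4: 0, x5: 73/10, s1: 11/10, s2: 6/5.
The most negative is -16/5 in column x1, so x1 would enter next.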